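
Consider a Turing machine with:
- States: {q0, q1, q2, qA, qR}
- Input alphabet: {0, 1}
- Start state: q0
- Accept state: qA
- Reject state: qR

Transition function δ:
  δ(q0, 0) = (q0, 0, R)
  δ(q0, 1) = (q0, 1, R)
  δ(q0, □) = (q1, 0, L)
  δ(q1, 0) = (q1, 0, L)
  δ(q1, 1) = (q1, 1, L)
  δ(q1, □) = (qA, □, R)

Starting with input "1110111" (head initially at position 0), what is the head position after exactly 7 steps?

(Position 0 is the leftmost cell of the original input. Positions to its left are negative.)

Execution trace (head position shown):
Step 0: [q0]1110111  (head at position 0)
Step 1: move right → 1[q0]110111  (head at position 1)
Step 2: move right → 11[q0]10111  (head at position 2)
Step 3: move right → 111[q0]0111  (head at position 3)
Step 4: move right → 1110[q0]111  (head at position 4)
Step 5: move right → 11101[q0]11  (head at position 5)
Step 6: move right → 111011[q0]1  (head at position 6)
Step 7: move right → 1110111[q0]□  (head at position 7)

After 7 steps, the head is at position 7.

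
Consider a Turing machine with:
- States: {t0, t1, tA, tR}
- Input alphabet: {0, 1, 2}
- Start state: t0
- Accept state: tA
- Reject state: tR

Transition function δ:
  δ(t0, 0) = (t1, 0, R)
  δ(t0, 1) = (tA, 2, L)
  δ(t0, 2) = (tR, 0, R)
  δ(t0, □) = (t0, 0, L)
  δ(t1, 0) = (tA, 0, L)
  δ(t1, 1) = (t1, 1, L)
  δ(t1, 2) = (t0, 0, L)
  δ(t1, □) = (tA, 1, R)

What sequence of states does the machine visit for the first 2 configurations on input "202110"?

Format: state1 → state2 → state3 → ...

Execution trace:
Initial: [t0]202110
Step 1: δ(t0, 2) = (tR, 0, R) → 0[tR]02110

The machine reaches the reject state tR and halts.

State sequence: t0 → tR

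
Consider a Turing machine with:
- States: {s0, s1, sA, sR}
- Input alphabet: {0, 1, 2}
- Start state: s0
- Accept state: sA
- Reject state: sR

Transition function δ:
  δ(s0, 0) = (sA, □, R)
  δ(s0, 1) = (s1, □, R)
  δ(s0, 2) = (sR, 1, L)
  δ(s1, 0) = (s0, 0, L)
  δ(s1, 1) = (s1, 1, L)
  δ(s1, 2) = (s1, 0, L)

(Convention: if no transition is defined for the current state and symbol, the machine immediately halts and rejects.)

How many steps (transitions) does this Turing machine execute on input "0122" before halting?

Execution trace:
Initial: [s0]0122
Step 1: δ(s0, 0) = (sA, □, R) → □[sA]122

The machine reaches the accept state sA and halts.

The machine executed 1 step before halting.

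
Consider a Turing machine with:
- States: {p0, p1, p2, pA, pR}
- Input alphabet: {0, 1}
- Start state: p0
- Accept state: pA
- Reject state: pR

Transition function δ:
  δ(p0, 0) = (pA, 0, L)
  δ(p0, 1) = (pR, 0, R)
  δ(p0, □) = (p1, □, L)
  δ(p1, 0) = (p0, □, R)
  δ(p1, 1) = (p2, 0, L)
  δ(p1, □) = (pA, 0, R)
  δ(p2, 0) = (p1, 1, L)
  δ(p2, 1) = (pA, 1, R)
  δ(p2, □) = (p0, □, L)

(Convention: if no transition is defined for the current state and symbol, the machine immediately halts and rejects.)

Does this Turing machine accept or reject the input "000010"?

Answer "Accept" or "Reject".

Execution trace:
Initial: [p0]000010
Step 1: δ(p0, 0) = (pA, 0, L) → [pA]□000010

The machine reaches the accept state pA and halts.

Answer: Accept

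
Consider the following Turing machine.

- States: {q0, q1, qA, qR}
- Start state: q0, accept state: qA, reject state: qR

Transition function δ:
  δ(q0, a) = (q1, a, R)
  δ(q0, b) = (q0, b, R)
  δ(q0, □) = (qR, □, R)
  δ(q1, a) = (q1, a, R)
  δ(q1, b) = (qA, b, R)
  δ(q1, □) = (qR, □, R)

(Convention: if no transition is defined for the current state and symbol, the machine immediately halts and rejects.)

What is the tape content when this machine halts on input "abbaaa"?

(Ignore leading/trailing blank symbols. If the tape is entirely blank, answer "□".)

Execution trace:
Initial: [q0]abbaaa
Step 1: δ(q0, a) = (q1, a, R) → a[q1]bbaaa
Step 2: δ(q1, b) = (qA, b, R) → ab[qA]baaa

The machine reaches the accept state qA and halts.

Final tape (ignoring leading/trailing blanks): abbaaa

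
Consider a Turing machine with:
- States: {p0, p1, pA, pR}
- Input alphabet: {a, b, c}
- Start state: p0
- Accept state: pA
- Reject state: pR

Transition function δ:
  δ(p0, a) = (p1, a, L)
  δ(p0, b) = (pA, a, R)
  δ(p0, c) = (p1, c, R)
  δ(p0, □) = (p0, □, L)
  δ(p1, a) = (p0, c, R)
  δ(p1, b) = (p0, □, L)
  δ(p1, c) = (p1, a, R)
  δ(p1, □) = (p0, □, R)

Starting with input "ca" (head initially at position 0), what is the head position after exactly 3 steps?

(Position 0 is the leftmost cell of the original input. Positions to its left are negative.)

Execution trace (head position shown):
Step 0: [p0]ca  (head at position 0)
Step 1: move right → c[p1]a  (head at position 1)
Step 2: move right → cc[p0]□  (head at position 2)
Step 3: move left → c[p0]c□  (head at position 1)

After 3 steps, the head is at position 1.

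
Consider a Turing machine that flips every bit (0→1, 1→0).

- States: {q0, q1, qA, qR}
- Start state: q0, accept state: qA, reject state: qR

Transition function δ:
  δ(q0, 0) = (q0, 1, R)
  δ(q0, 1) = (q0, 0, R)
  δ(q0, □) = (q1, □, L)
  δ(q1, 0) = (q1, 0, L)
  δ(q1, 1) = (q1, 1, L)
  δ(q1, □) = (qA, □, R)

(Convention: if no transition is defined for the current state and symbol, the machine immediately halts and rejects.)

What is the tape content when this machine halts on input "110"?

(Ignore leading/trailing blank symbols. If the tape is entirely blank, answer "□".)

Execution trace:
Initial: [q0]110
Step 1: δ(q0, 1) = (q0, 0, R) → 0[q0]10
Step 2: δ(q0, 1) = (q0, 0, R) → 00[q0]0
Step 3: δ(q0, 0) = (q0, 1, R) → 001[q0]□
Step 4: δ(q0, □) = (q1, □, L) → 00[q1]1□
Step 5: δ(q1, 1) = (q1, 1, L) → 0[q1]01□
Step 6: δ(q1, 0) = (q1, 0, L) → [q1]001□
Step 7: δ(q1, 0) = (q1, 0, L) → [q1]□001□
Step 8: δ(q1, □) = (qA, □, R) → □[qA]001□

The machine reaches the accept state qA and halts.

Final tape (ignoring leading/trailing blanks): 001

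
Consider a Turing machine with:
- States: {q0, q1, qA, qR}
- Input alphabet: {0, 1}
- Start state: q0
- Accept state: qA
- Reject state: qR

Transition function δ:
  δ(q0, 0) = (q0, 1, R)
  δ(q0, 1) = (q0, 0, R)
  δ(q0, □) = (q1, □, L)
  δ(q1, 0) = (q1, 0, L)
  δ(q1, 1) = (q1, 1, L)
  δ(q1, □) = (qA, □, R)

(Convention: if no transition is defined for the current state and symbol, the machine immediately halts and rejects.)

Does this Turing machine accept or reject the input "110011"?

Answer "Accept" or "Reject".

Execution trace:
Initial: [q0]110011
Step 1: δ(q0, 1) = (q0, 0, R) → 0[q0]10011
Step 2: δ(q0, 1) = (q0, 0, R) → 00[q0]0011
Step 3: δ(q0, 0) = (q0, 1, R) → 001[q0]011
Step 4: δ(q0, 0) = (q0, 1, R) → 0011[q0]11
Step 5: δ(q0, 1) = (q0, 0, R) → 00110[q0]1
Step 6: δ(q0, 1) = (q0, 0, R) → 001100[q0]□
Step 7: δ(q0, □) = (q1, □, L) → 00110[q1]0□
Step 8: δ(q1, 0) = (q1, 0, L) → 0011[q1]00□
Step 9: δ(q1, 0) = (q1, 0, L) → 001[q1]100□
Step 10: δ(q1, 1) = (q1, 1, L) → 00[q1]1100□
Step 11: δ(q1, 1) = (q1, 1, L) → 0[q1]01100□
Step 12: δ(q1, 0) = (q1, 0, L) → [q1]001100□
Step 13: δ(q1, 0) = (q1, 0, L) → [q1]□001100□
Step 14: δ(q1, □) = (qA, □, R) → □[qA]001100□

The machine reaches the accept state qA and halts.

Answer: Accept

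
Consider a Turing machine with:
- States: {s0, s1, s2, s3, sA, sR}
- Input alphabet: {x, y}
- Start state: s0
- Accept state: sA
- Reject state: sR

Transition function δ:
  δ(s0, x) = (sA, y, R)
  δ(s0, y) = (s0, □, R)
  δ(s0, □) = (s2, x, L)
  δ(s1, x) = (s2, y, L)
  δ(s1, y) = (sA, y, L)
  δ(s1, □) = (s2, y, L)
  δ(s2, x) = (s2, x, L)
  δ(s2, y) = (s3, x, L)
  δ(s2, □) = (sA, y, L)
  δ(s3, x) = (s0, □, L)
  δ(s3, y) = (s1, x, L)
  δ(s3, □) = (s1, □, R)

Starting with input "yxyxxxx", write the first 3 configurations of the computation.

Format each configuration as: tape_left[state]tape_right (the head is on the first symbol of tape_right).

Transitions applied:
Step 1: δ(s0, y) = (s0, □, R)
Step 2: δ(s0, x) = (sA, y, R)

The first 3 configurations are:
[s0]yxyxxxx ⊢ □[s0]xyxxxx ⊢ □y[sA]yxxxx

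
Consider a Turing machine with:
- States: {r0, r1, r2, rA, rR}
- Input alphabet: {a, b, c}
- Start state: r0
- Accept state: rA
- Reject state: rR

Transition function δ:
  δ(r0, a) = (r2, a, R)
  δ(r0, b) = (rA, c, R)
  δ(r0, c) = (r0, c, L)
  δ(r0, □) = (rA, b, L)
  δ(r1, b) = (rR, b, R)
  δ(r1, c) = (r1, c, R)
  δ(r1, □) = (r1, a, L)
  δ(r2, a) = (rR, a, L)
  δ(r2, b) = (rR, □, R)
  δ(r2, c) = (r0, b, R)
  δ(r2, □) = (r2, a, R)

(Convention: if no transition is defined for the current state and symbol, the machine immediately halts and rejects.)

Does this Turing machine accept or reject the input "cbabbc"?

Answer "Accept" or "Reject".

Execution trace:
Initial: [r0]cbabbc
Step 1: δ(r0, c) = (r0, c, L) → [r0]□cbabbc
Step 2: δ(r0, □) = (rA, b, L) → [rA]□bcbabbc

The machine reaches the accept state rA and halts.

Answer: Accept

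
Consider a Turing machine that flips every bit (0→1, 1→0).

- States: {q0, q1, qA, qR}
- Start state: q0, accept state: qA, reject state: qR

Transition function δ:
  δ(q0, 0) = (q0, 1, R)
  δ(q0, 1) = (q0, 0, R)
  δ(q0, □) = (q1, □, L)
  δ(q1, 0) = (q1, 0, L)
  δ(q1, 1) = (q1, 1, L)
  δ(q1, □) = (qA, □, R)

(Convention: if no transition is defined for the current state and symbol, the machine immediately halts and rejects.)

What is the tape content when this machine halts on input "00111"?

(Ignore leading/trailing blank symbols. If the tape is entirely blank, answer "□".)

Execution trace:
Initial: [q0]00111
Step 1: δ(q0, 0) = (q0, 1, R) → 1[q0]0111
Step 2: δ(q0, 0) = (q0, 1, R) → 11[q0]111
Step 3: δ(q0, 1) = (q0, 0, R) → 110[q0]11
Step 4: δ(q0, 1) = (q0, 0, R) → 1100[q0]1
Step 5: δ(q0, 1) = (q0, 0, R) → 11000[q0]□
Step 6: δ(q0, □) = (q1, □, L) → 1100[q1]0□
Step 7: δ(q1, 0) = (q1, 0, L) → 110[q1]00□
Step 8: δ(q1, 0) = (q1, 0, L) → 11[q1]000□
Step 9: δ(q1, 0) = (q1, 0, L) → 1[q1]1000□
Step 10: δ(q1, 1) = (q1, 1, L) → [q1]11000□
Step 11: δ(q1, 1) = (q1, 1, L) → [q1]□11000□
Step 12: δ(q1, □) = (qA, □, R) → □[qA]11000□

The machine reaches the accept state qA and halts.

Final tape (ignoring leading/trailing blanks): 11000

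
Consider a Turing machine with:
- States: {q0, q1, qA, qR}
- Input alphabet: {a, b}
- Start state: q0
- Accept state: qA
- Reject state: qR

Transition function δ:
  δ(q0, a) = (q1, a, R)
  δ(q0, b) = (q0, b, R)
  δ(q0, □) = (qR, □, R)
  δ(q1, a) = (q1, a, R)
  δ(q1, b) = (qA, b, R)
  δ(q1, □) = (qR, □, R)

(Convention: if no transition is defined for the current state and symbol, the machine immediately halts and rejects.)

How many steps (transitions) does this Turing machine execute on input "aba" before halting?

Execution trace:
Initial: [q0]aba
Step 1: δ(q0, a) = (q1, a, R) → a[q1]ba
Step 2: δ(q1, b) = (qA, b, R) → ab[qA]a

The machine reaches the accept state qA and halts.

The machine executed 2 steps before halting.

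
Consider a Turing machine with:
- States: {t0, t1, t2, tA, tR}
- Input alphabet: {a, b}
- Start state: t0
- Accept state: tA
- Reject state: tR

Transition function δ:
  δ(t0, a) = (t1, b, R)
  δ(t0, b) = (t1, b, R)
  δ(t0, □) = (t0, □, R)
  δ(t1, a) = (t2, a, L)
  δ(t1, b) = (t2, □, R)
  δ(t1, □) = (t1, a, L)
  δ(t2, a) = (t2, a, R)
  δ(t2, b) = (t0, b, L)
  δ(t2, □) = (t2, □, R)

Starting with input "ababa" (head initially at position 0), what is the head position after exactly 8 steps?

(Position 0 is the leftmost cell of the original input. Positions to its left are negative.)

Execution trace (head position shown):
Step 0: [t0]ababa  (head at position 0)
Step 1: move right → b[t1]baba  (head at position 1)
Step 2: move right → b□[t2]aba  (head at position 2)
Step 3: move right → b□a[t2]ba  (head at position 3)
Step 4: move left → b□[t0]aba  (head at position 2)
Step 5: move right → b□b[t1]ba  (head at position 3)
Step 6: move right → b□b□[t2]a  (head at position 4)
Step 7: move right → b□b□a[t2]□  (head at position 5)
Step 8: move right → b□b□a□[t2]□  (head at position 6)

After 8 steps, the head is at position 6.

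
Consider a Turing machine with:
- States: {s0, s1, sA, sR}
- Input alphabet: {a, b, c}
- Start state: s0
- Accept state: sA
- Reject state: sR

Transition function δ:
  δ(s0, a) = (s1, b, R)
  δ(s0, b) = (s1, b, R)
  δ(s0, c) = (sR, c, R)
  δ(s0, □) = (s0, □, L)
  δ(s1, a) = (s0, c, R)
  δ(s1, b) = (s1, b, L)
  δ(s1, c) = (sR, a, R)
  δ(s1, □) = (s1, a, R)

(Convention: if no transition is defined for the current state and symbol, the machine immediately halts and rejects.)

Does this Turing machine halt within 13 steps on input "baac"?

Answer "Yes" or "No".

Execution trace:
Initial: [s0]baac
Step 1: δ(s0, b) = (s1, b, R) → b[s1]aac
Step 2: δ(s1, a) = (s0, c, R) → bc[s0]ac
Step 3: δ(s0, a) = (s1, b, R) → bcb[s1]c
Step 4: δ(s1, c) = (sR, a, R) → bcba[sR]□

The machine reaches the reject state sR and halts.
The machine halted after 4 steps (within the 13-step bound).

Answer: Yes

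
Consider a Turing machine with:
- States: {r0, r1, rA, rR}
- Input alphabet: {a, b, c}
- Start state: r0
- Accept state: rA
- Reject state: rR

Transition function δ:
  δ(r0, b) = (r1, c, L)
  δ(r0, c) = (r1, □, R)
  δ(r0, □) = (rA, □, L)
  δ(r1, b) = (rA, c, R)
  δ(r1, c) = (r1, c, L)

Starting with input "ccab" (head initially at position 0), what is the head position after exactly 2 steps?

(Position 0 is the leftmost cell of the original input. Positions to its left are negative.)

Execution trace (head position shown):
Step 0: [r0]ccab  (head at position 0)
Step 1: move right → □[r1]cab  (head at position 1)
Step 2: move left → [r1]□cab  (head at position 0)

After 2 steps, the head is at position 0.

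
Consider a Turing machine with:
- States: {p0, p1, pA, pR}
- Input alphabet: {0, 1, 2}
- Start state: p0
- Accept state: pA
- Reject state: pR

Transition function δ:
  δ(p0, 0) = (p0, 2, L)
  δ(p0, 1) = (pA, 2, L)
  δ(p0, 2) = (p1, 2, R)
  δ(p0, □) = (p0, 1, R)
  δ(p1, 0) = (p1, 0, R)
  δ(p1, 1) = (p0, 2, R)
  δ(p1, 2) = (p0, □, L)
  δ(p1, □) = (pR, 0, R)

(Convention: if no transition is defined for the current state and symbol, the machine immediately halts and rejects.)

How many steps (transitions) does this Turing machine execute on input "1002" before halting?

Execution trace:
Initial: [p0]1002
Step 1: δ(p0, 1) = (pA, 2, L) → [pA]□2002

The machine reaches the accept state pA and halts.

The machine executed 1 step before halting.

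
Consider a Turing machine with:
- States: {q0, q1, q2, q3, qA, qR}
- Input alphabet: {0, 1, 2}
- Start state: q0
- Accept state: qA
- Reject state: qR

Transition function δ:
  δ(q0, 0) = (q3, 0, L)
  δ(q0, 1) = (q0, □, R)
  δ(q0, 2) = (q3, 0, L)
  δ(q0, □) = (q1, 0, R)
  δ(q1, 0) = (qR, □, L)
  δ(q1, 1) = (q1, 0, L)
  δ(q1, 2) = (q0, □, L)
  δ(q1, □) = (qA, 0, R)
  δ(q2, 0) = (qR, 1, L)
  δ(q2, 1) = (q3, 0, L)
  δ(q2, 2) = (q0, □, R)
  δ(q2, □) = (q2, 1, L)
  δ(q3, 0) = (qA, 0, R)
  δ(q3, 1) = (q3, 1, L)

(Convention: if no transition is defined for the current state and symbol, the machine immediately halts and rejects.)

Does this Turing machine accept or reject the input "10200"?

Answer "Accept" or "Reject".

Execution trace:
Initial: [q0]10200
Step 1: δ(q0, 1) = (q0, □, R) → □[q0]0200
Step 2: δ(q0, 0) = (q3, 0, L) → [q3]□0200

No transition is defined for δ(q3, □). By convention the machine halts and rejects.

Answer: Reject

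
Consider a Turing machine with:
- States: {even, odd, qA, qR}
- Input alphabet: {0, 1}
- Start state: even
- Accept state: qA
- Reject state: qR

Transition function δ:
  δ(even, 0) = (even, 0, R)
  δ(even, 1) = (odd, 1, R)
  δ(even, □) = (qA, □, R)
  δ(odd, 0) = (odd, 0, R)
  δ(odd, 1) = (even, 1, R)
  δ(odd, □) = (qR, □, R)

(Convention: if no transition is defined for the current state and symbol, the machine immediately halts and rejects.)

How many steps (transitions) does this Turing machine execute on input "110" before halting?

Execution trace:
Initial: [even]110
Step 1: δ(even, 1) = (odd, 1, R) → 1[odd]10
Step 2: δ(odd, 1) = (even, 1, R) → 11[even]0
Step 3: δ(even, 0) = (even, 0, R) → 110[even]□
Step 4: δ(even, □) = (qA, □, R) → 110□[qA]□

The machine reaches the accept state qA and halts.

The machine executed 4 steps before halting.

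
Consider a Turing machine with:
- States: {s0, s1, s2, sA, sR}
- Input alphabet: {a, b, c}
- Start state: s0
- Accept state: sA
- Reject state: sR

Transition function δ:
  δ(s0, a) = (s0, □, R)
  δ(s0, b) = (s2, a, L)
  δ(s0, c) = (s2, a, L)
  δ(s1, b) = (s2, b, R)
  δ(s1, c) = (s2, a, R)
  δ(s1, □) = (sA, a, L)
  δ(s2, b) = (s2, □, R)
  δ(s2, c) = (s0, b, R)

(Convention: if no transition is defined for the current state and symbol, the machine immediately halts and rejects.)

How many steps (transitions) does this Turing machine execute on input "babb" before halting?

Execution trace:
Initial: [s0]babb
Step 1: δ(s0, b) = (s2, a, L) → [s2]□aabb

No transition is defined for δ(s2, □). By convention the machine halts and rejects.

The machine executed 1 step before halting.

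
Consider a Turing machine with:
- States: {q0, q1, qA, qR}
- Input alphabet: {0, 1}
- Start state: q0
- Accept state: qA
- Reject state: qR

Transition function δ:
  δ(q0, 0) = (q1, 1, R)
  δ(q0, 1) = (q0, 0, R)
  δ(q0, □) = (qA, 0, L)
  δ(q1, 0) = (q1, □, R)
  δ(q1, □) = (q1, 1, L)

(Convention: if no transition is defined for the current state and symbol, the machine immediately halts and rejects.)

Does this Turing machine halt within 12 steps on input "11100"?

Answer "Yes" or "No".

Execution trace:
Initial: [q0]11100
Step 1: δ(q0, 1) = (q0, 0, R) → 0[q0]1100
Step 2: δ(q0, 1) = (q0, 0, R) → 00[q0]100
Step 3: δ(q0, 1) = (q0, 0, R) → 000[q0]00
Step 4: δ(q0, 0) = (q1, 1, R) → 0001[q1]0
Step 5: δ(q1, 0) = (q1, □, R) → 0001□[q1]□
Step 6: δ(q1, □) = (q1, 1, L) → 0001[q1]□1
Step 7: δ(q1, □) = (q1, 1, L) → 000[q1]111

No transition is defined for δ(q1, 1). By convention the machine halts and rejects.
The machine halted after 7 steps (within the 12-step bound).

Answer: Yes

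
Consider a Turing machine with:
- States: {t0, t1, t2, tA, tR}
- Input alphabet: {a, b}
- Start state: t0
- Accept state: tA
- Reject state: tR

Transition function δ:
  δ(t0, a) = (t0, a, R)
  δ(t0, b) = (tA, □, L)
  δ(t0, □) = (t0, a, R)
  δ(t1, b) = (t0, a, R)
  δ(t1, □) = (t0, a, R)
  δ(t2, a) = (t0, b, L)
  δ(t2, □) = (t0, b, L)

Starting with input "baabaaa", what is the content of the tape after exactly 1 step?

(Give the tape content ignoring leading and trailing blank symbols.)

Execution trace:
Initial: [t0]baabaaa
Step 1: δ(t0, b) = (tA, □, L) → [tA]□□aabaaa

The machine reaches the accept state tA and halts.

After 1 step, the tape (ignoring leading/trailing blanks) is: aabaaa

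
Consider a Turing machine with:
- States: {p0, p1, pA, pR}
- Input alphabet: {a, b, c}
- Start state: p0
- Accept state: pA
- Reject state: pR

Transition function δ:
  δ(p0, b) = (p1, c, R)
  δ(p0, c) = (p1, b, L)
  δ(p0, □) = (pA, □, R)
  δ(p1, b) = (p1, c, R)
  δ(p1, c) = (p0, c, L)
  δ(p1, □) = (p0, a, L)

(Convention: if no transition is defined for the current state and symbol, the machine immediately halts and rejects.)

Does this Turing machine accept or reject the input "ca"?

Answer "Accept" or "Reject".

Execution trace:
Initial: [p0]ca
Step 1: δ(p0, c) = (p1, b, L) → [p1]□ba
Step 2: δ(p1, □) = (p0, a, L) → [p0]□aba
Step 3: δ(p0, □) = (pA, □, R) → □[pA]aba

The machine reaches the accept state pA and halts.

Answer: Accept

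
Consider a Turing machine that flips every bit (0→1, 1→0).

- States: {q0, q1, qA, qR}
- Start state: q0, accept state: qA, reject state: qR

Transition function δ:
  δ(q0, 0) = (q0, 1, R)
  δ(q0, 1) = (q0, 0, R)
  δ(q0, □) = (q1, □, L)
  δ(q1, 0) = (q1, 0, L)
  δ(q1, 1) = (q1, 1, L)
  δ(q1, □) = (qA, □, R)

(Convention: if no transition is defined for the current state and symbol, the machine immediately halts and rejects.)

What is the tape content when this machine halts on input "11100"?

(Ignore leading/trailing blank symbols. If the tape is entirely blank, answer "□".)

Execution trace:
Initial: [q0]11100
Step 1: δ(q0, 1) = (q0, 0, R) → 0[q0]1100
Step 2: δ(q0, 1) = (q0, 0, R) → 00[q0]100
Step 3: δ(q0, 1) = (q0, 0, R) → 000[q0]00
Step 4: δ(q0, 0) = (q0, 1, R) → 0001[q0]0
Step 5: δ(q0, 0) = (q0, 1, R) → 00011[q0]□
Step 6: δ(q0, □) = (q1, □, L) → 0001[q1]1□
Step 7: δ(q1, 1) = (q1, 1, L) → 000[q1]11□
Step 8: δ(q1, 1) = (q1, 1, L) → 00[q1]011□
Step 9: δ(q1, 0) = (q1, 0, L) → 0[q1]0011□
Step 10: δ(q1, 0) = (q1, 0, L) → [q1]00011□
Step 11: δ(q1, 0) = (q1, 0, L) → [q1]□00011□
Step 12: δ(q1, □) = (qA, □, R) → □[qA]00011□

The machine reaches the accept state qA and halts.

Final tape (ignoring leading/trailing blanks): 00011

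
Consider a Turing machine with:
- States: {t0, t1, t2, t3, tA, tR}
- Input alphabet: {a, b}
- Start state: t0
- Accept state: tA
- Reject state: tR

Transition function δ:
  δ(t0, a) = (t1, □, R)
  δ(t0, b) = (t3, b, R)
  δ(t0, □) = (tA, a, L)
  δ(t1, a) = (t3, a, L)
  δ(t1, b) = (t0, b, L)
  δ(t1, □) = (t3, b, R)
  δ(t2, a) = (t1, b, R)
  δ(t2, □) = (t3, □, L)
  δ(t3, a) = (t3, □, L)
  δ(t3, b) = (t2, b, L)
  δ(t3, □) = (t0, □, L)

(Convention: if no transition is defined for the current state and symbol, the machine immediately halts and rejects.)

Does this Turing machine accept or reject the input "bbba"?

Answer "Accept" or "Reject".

Execution trace:
Initial: [t0]bbba
Step 1: δ(t0, b) = (t3, b, R) → b[t3]bba
Step 2: δ(t3, b) = (t2, b, L) → [t2]bbba

No transition is defined for δ(t2, b). By convention the machine halts and rejects.

Answer: Reject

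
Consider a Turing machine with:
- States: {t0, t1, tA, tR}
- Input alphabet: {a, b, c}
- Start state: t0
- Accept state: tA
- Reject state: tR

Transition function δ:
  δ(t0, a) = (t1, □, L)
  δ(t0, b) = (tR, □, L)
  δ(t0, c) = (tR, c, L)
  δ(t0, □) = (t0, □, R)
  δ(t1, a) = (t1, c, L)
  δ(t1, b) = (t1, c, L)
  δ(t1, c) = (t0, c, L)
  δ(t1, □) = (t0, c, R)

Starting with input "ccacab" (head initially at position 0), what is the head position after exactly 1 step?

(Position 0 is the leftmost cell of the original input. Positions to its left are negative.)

Execution trace (head position shown):
Step 0: [t0]ccacab  (head at position 0)
Step 1: move left → [tR]□ccacab  (head at position -1)

After 1 step, the head is at position -1.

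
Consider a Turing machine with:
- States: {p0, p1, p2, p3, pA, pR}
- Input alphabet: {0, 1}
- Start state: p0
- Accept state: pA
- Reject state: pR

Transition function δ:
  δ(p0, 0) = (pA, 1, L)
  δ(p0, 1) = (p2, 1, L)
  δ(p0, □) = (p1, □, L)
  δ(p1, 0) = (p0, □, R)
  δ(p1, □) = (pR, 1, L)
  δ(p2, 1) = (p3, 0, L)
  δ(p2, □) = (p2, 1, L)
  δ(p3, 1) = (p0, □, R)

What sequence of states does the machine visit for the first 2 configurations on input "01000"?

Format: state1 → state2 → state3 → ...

Execution trace:
Initial: [p0]01000
Step 1: δ(p0, 0) = (pA, 1, L) → [pA]□11000

The machine reaches the accept state pA and halts.

State sequence: p0 → pA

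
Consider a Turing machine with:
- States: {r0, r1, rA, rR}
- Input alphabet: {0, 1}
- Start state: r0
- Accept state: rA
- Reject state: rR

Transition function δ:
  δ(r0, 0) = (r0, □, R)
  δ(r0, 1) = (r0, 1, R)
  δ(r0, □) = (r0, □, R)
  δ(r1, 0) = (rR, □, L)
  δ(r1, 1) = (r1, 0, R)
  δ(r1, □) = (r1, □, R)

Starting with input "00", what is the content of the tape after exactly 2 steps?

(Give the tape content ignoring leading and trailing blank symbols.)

Execution trace:
Initial: [r0]00
Step 1: δ(r0, 0) = (r0, □, R) → □[r0]0
Step 2: δ(r0, 0) = (r0, □, R) → □□[r0]□

After 2 steps, the tape (ignoring leading/trailing blanks) is: □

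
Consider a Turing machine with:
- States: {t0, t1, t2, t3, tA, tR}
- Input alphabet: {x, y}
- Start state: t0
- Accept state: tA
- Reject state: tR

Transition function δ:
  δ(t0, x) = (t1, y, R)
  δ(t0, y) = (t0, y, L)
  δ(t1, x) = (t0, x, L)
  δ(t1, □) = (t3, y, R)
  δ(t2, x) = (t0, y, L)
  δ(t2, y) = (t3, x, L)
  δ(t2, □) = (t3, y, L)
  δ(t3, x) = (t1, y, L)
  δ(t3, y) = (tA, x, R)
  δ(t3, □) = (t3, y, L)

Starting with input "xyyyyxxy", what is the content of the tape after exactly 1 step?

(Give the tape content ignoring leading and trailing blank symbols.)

Execution trace:
Initial: [t0]xyyyyxxy
Step 1: δ(t0, x) = (t1, y, R) → y[t1]yyyyxxy

No transition is defined for δ(t1, y). By convention the machine halts and rejects.

After 1 step, the tape (ignoring leading/trailing blanks) is: yyyyyxxy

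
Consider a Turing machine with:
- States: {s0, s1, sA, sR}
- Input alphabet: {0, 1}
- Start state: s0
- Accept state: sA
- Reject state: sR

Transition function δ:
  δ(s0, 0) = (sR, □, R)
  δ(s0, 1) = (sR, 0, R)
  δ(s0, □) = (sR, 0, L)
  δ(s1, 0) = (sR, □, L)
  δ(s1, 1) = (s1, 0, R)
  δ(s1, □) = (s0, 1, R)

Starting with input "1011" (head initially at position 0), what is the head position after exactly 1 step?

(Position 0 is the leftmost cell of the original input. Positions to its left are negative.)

Execution trace (head position shown):
Step 0: [s0]1011  (head at position 0)
Step 1: move right → 0[sR]011  (head at position 1)

After 1 step, the head is at position 1.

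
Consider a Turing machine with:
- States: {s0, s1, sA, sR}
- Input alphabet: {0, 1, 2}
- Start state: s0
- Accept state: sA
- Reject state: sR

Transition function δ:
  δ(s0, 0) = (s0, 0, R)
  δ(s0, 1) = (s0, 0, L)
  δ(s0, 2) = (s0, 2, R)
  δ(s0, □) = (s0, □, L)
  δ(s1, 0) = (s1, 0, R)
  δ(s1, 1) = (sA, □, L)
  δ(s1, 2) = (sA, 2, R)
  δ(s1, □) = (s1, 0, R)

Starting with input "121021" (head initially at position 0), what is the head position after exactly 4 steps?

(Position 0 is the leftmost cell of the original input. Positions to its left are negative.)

Execution trace (head position shown):
Step 0: [s0]121021  (head at position 0)
Step 1: move left → [s0]□021021  (head at position -1)
Step 2: move left → [s0]□□021021  (head at position -2)
Step 3: move left → [s0]□□□021021  (head at position -3)
Step 4: move left → [s0]□□□□021021  (head at position -4)

After 4 steps, the head is at position -4.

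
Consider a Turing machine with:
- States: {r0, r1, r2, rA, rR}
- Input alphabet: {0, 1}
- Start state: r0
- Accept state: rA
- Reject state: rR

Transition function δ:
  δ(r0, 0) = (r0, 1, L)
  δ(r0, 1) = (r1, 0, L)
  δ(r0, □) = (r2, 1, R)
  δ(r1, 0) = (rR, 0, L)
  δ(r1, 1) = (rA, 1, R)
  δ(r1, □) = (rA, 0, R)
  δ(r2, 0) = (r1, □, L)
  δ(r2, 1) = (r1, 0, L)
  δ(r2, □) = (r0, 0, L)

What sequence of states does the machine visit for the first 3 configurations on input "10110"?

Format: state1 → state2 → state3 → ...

Execution trace:
Initial: [r0]10110
Step 1: δ(r0, 1) = (r1, 0, L) → [r1]□00110
Step 2: δ(r1, □) = (rA, 0, R) → 0[rA]00110

The machine reaches the accept state rA and halts.

State sequence: r0 → r1 → rA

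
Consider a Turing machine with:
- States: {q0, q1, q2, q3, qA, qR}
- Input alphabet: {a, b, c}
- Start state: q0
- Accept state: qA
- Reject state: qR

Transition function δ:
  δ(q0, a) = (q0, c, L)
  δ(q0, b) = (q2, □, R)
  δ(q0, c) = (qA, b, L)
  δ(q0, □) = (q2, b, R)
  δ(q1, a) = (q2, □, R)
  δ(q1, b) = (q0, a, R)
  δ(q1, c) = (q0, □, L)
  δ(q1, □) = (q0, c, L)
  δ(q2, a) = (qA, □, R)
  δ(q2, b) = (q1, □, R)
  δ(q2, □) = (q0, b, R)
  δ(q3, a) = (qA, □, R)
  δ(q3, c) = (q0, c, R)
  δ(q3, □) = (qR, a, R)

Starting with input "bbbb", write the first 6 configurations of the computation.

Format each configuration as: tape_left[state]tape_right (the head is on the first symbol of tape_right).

Transitions applied:
Step 1: δ(q0, b) = (q2, □, R)
Step 2: δ(q2, b) = (q1, □, R)
Step 3: δ(q1, b) = (q0, a, R)
Step 4: δ(q0, b) = (q2, □, R)
Step 5: δ(q2, □) = (q0, b, R)

The first 6 configurations are:
[q0]bbbb ⊢ □[q2]bbb ⊢ □□[q1]bb ⊢ □□a[q0]b ⊢ □□a□[q2]□ ⊢ □□a□b[q0]□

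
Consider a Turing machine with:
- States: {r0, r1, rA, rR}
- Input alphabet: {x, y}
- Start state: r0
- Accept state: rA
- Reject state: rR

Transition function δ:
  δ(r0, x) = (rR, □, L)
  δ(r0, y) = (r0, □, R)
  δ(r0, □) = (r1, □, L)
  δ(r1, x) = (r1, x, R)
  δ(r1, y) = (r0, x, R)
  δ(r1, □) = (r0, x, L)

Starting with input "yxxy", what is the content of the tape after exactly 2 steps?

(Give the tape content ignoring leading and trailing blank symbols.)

Execution trace:
Initial: [r0]yxxy
Step 1: δ(r0, y) = (r0, □, R) → □[r0]xxy
Step 2: δ(r0, x) = (rR, □, L) → [rR]□□xy

The machine reaches the reject state rR and halts.

After 2 steps, the tape (ignoring leading/trailing blanks) is: xy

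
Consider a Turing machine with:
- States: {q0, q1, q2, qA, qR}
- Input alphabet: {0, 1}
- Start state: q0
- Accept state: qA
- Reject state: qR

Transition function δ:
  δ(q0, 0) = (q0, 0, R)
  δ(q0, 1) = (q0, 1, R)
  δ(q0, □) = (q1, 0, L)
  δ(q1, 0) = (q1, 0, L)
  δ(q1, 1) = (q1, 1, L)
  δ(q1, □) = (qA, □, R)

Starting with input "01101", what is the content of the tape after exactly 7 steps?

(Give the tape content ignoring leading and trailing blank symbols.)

Execution trace:
Initial: [q0]01101
Step 1: δ(q0, 0) = (q0, 0, R) → 0[q0]1101
Step 2: δ(q0, 1) = (q0, 1, R) → 01[q0]101
Step 3: δ(q0, 1) = (q0, 1, R) → 011[q0]01
Step 4: δ(q0, 0) = (q0, 0, R) → 0110[q0]1
Step 5: δ(q0, 1) = (q0, 1, R) → 01101[q0]□
Step 6: δ(q0, □) = (q1, 0, L) → 0110[q1]10
Step 7: δ(q1, 1) = (q1, 1, L) → 011[q1]010

After 7 steps, the tape (ignoring leading/trailing blanks) is: 011010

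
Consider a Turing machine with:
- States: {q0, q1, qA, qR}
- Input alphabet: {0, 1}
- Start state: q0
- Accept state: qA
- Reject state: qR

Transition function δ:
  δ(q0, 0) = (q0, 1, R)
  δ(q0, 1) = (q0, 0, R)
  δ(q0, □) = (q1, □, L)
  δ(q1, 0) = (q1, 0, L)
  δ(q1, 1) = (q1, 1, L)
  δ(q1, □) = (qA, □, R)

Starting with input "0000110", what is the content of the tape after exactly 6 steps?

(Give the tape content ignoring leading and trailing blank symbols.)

Execution trace:
Initial: [q0]0000110
Step 1: δ(q0, 0) = (q0, 1, R) → 1[q0]000110
Step 2: δ(q0, 0) = (q0, 1, R) → 11[q0]00110
Step 3: δ(q0, 0) = (q0, 1, R) → 111[q0]0110
Step 4: δ(q0, 0) = (q0, 1, R) → 1111[q0]110
Step 5: δ(q0, 1) = (q0, 0, R) → 11110[q0]10
Step 6: δ(q0, 1) = (q0, 0, R) → 111100[q0]0

After 6 steps, the tape (ignoring leading/trailing blanks) is: 1111000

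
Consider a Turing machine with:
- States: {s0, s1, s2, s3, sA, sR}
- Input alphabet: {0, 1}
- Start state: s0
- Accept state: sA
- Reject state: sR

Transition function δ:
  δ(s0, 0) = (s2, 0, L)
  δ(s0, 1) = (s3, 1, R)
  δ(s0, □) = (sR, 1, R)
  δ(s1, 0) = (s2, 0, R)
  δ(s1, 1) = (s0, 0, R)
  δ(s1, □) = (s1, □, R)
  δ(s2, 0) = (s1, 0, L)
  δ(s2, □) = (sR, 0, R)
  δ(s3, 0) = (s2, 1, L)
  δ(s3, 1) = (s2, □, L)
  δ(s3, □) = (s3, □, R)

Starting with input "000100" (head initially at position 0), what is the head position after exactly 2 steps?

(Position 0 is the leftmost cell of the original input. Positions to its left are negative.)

Execution trace (head position shown):
Step 0: [s0]000100  (head at position 0)
Step 1: move left → [s2]□000100  (head at position -1)
Step 2: move right → 0[sR]000100  (head at position 0)

After 2 steps, the head is at position 0.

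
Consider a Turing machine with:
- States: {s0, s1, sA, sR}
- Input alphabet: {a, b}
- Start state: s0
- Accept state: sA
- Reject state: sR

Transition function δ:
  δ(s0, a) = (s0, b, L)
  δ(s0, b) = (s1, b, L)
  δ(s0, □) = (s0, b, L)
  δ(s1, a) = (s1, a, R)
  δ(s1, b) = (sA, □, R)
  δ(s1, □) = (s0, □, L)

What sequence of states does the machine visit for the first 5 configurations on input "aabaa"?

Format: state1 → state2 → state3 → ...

Execution trace:
Initial: [s0]aabaa
Step 1: δ(s0, a) = (s0, b, L) → [s0]□babaa
Step 2: δ(s0, □) = (s0, b, L) → [s0]□bbabaa
Step 3: δ(s0, □) = (s0, b, L) → [s0]□bbbabaa
Step 4: δ(s0, □) = (s0, b, L) → [s0]□bbbbabaa

State sequence: s0 → s0 → s0 → s0 → s0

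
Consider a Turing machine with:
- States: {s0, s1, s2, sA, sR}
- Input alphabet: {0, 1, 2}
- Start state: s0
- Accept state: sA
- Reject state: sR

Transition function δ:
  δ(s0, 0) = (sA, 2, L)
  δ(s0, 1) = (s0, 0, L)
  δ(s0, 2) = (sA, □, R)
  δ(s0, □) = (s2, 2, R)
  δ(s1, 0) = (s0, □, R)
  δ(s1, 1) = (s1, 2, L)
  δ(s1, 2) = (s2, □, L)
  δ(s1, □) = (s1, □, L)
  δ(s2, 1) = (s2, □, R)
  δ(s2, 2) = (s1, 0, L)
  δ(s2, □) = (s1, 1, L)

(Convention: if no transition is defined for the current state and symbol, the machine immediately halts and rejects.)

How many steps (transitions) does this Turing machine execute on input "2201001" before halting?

Execution trace:
Initial: [s0]2201001
Step 1: δ(s0, 2) = (sA, □, R) → □[sA]201001

The machine reaches the accept state sA and halts.

The machine executed 1 step before halting.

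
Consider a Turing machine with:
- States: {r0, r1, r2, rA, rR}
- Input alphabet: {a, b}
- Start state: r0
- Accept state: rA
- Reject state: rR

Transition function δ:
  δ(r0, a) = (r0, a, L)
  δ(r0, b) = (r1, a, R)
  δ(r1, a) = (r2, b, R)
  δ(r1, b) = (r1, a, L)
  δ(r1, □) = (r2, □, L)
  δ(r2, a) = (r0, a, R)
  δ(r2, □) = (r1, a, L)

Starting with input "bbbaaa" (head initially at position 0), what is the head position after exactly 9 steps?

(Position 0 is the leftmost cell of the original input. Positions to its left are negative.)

Execution trace (head position shown):
Step 0: [r0]bbbaaa  (head at position 0)
Step 1: move right → a[r1]bbaaa  (head at position 1)
Step 2: move left → [r1]aabaaa  (head at position 0)
Step 3: move right → b[r2]abaaa  (head at position 1)
Step 4: move right → ba[r0]baaa  (head at position 2)
Step 5: move right → baa[r1]aaa  (head at position 3)
Step 6: move right → baab[r2]aa  (head at position 4)
Step 7: move right → baaba[r0]a  (head at position 5)
Step 8: move left → baab[r0]aa  (head at position 4)
Step 9: move left → baa[r0]baa  (head at position 3)

After 9 steps, the head is at position 3.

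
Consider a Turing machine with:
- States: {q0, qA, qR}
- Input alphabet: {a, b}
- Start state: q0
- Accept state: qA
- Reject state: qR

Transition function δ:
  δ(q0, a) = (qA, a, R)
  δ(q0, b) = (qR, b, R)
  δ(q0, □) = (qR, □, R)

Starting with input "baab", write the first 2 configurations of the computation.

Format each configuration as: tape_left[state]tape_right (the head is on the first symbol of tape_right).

Transitions applied:
Step 1: δ(q0, b) = (qR, b, R)

The first 2 configurations are:
[q0]baab ⊢ b[qR]aab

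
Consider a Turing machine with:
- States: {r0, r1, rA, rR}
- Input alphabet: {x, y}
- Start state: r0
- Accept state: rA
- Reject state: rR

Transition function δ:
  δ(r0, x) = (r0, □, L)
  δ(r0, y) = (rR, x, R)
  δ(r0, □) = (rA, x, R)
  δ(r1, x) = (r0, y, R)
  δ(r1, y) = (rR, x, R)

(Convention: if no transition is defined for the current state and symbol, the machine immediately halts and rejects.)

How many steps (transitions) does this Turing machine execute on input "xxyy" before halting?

Execution trace:
Initial: [r0]xxyy
Step 1: δ(r0, x) = (r0, □, L) → [r0]□□xyy
Step 2: δ(r0, □) = (rA, x, R) → x[rA]□xyy

The machine reaches the accept state rA and halts.

The machine executed 2 steps before halting.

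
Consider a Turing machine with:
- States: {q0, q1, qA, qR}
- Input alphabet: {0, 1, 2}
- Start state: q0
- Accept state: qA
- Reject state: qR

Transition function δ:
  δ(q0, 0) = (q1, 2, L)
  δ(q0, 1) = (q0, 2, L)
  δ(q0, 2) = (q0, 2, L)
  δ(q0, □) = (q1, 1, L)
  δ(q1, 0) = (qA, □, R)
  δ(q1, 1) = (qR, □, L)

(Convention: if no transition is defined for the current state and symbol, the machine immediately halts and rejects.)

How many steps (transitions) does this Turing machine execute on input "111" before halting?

Execution trace:
Initial: [q0]111
Step 1: δ(q0, 1) = (q0, 2, L) → [q0]□211
Step 2: δ(q0, □) = (q1, 1, L) → [q1]□1211

No transition is defined for δ(q1, □). By convention the machine halts and rejects.

The machine executed 2 steps before halting.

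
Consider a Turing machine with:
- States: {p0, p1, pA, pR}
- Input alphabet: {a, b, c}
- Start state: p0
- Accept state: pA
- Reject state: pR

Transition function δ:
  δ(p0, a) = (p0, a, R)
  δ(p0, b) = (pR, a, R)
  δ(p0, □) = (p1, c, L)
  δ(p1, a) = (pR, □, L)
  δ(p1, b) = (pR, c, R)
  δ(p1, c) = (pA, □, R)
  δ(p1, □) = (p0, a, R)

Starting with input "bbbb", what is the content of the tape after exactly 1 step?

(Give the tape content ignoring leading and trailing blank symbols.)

Execution trace:
Initial: [p0]bbbb
Step 1: δ(p0, b) = (pR, a, R) → a[pR]bbb

The machine reaches the reject state pR and halts.

After 1 step, the tape (ignoring leading/trailing blanks) is: abbb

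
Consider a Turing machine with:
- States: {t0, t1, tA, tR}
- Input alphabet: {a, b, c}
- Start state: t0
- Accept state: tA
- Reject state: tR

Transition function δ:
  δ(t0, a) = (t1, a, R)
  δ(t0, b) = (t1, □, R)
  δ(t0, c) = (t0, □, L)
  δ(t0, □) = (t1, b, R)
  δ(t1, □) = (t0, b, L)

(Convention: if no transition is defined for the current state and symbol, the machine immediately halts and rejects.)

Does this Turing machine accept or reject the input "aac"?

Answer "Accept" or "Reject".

Execution trace:
Initial: [t0]aac
Step 1: δ(t0, a) = (t1, a, R) → a[t1]ac

No transition is defined for δ(t1, a). By convention the machine halts and rejects.

Answer: Reject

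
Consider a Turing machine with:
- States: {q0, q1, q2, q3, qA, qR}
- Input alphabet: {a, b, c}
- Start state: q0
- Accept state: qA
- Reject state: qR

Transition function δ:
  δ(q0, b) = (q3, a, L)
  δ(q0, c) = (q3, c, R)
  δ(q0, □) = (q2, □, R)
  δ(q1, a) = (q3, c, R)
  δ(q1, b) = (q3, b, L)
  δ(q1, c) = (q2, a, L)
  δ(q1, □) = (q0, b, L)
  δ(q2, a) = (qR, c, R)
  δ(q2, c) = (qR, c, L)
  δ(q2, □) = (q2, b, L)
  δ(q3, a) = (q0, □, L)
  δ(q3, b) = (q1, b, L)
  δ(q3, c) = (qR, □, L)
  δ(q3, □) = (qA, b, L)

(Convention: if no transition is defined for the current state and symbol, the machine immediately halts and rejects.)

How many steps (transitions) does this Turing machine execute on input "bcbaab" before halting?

Execution trace:
Initial: [q0]bcbaab
Step 1: δ(q0, b) = (q3, a, L) → [q3]□acbaab
Step 2: δ(q3, □) = (qA, b, L) → [qA]□bacbaab

The machine reaches the accept state qA and halts.

The machine executed 2 steps before halting.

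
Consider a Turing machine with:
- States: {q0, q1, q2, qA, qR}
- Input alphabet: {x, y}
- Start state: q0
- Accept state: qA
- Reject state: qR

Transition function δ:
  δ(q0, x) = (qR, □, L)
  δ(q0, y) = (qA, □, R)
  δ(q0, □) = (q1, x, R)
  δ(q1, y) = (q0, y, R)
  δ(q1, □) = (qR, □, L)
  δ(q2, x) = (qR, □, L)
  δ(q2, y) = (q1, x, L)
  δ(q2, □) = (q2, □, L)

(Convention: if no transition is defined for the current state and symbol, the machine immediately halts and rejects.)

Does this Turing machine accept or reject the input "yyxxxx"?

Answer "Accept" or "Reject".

Execution trace:
Initial: [q0]yyxxxx
Step 1: δ(q0, y) = (qA, □, R) → □[qA]yxxxx

The machine reaches the accept state qA and halts.

Answer: Accept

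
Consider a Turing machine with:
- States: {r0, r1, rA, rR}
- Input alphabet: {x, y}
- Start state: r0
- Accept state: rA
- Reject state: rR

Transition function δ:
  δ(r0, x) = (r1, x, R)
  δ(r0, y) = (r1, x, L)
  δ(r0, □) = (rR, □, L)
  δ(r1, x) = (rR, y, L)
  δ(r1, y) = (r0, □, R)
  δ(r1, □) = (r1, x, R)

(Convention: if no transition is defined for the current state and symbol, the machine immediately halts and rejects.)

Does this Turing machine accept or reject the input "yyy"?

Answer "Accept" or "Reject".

Execution trace:
Initial: [r0]yyy
Step 1: δ(r0, y) = (r1, x, L) → [r1]□xyy
Step 2: δ(r1, □) = (r1, x, R) → x[r1]xyy
Step 3: δ(r1, x) = (rR, y, L) → [rR]xyyy

The machine reaches the reject state rR and halts.

Answer: Reject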